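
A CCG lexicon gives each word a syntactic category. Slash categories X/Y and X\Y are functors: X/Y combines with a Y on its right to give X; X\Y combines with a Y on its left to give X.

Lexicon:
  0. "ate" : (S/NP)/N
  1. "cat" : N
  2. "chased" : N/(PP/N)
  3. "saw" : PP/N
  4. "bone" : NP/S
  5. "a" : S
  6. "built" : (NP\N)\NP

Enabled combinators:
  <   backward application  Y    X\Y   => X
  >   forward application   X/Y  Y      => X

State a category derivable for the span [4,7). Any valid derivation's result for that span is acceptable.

NP\N

[0,7] S   >
  [0,2] S/NP   >
    [0,1] "ate" : (S/NP)/N
    [1,2] "cat" : N
  [2,7] NP   <
    [2,4] N   >
      [2,3] "chased" : N/(PP/N)
      [3,4] "saw" : PP/N
    [4,7] NP\N   <
      [4,6] NP   >
        [4,5] "bone" : NP/S
        [5,6] "a" : S
      [6,7] "built" : (NP\N)\NP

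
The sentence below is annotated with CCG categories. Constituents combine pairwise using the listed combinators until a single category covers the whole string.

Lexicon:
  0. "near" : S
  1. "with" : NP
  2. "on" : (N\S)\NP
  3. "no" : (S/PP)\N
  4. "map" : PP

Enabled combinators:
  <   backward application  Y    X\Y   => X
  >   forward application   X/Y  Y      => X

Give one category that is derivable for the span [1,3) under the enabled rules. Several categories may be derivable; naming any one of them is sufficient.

N\S

[0,5] S   >
  [0,4] S/PP   <
    [0,3] N   <
      [0,1] "near" : S
      [1,3] N\S   <
        [1,2] "with" : NP
        [2,3] "on" : (N\S)\NP
    [3,4] "no" : (S/PP)\N
  [4,5] "map" : PP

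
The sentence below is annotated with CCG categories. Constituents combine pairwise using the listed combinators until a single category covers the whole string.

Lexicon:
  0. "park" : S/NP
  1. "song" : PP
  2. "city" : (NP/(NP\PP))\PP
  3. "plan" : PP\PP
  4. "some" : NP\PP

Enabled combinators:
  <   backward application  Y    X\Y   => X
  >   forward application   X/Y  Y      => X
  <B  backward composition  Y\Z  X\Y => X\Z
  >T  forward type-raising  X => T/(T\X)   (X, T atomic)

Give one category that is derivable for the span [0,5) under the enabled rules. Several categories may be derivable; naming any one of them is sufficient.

[0,5] S   >
  [0,1] "park" : S/NP
  [1,5] NP   >
    [1,3] NP/(NP\PP)   <
      [1,2] "song" : PP
      [2,3] "city" : (NP/(NP\PP))\PP
    [3,5] NP\PP   <B
      [3,4] "plan" : PP\PP
      [4,5] "some" : NP\PP

S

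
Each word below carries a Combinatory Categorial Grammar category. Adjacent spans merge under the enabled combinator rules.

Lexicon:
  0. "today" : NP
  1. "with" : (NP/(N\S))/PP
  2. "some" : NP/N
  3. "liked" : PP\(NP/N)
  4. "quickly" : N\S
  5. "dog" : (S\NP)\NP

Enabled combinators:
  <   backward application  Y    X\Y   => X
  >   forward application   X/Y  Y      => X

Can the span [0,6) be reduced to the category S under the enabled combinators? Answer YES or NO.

[0,6] S   <
  [0,1] "today" : NP
  [1,6] S\NP   <
    [1,5] NP   >
      [1,4] NP/(N\S)   >
        [1,2] "with" : (NP/(N\S))/PP
        [2,4] PP   <
          [2,3] "some" : NP/N
          [3,4] "liked" : PP\(NP/N)
      [4,5] "quickly" : N\S
    [5,6] "dog" : (S\NP)\NP

YES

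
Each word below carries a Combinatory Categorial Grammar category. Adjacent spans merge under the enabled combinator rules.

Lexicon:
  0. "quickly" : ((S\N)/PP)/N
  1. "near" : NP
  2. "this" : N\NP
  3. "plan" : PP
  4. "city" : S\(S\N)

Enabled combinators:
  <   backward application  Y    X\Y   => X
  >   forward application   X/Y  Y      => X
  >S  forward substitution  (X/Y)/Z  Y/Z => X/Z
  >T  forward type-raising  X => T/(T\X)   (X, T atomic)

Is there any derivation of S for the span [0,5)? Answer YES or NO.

[0,5] S   <
  [0,4] S\N   >
    [0,3] (S\N)/PP   >
      [0,1] "quickly" : ((S\N)/PP)/N
      [1,3] N   <
        [1,2] "near" : NP
        [2,3] "this" : N\NP
    [3,4] "plan" : PP
  [4,5] "city" : S\(S\N)

YES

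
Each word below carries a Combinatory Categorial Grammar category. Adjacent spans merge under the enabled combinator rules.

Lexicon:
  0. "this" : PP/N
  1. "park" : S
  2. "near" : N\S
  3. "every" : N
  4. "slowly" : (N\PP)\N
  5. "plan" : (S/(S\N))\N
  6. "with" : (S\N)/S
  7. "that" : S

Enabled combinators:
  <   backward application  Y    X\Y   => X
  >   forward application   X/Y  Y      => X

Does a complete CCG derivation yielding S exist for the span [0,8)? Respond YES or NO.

[0,8] S   >
  [0,6] S/(S\N)   <
    [0,5] N   <
      [0,3] PP   >
        [0,1] "this" : PP/N
        [1,3] N   <
          [1,2] "park" : S
          [2,3] "near" : N\S
      [3,5] N\PP   <
        [3,4] "every" : N
        [4,5] "slowly" : (N\PP)\N
    [5,6] "plan" : (S/(S\N))\N
  [6,8] S\N   >
    [6,7] "with" : (S\N)/S
    [7,8] "that" : S

YES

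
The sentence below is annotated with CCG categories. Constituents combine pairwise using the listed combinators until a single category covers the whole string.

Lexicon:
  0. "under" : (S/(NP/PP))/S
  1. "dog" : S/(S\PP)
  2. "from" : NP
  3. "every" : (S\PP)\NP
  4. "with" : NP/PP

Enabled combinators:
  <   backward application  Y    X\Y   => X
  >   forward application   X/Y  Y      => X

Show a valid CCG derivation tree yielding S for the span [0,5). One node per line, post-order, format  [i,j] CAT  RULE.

[0,5] S   >
  [0,4] S/(NP/PP)   >
    [0,1] "under" : (S/(NP/PP))/S
    [1,4] S   >
      [1,2] "dog" : S/(S\PP)
      [2,4] S\PP   <
        [2,3] "from" : NP
        [3,4] "every" : (S\PP)\NP
  [4,5] "with" : NP/PP

[0,1] (S/(NP/PP))/S  lex  "under"
[1,2] S/(S\PP)  lex  "dog"
[2,3] NP  lex  "from"
[3,4] (S\PP)\NP  lex  "every"
[2,4] S\PP  <  k=3
[1,4] S  >  k=2
[0,4] S/(NP/PP)  >  k=1
[4,5] NP/PP  lex  "with"
[0,5] S  >  k=4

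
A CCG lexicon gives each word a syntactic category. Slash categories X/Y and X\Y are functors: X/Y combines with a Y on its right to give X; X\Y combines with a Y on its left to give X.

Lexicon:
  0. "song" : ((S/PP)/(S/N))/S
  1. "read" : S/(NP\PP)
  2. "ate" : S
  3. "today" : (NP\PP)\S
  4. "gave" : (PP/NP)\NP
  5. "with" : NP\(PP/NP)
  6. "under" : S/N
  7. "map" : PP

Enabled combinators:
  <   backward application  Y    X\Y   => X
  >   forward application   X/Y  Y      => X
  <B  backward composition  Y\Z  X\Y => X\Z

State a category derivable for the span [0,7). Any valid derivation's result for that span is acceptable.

S/PP

[0,8] S   >
  [0,7] S/PP   >
    [0,6] (S/PP)/(S/N)   >
      [0,1] "song" : ((S/PP)/(S/N))/S
      [1,6] S   >
        [1,2] "read" : S/(NP\PP)
        [2,6] NP\PP   <B
          [2,4] NP\PP   <
            [2,3] "ate" : S
            [3,4] "today" : (NP\PP)\S
          [4,6] NP\NP   <B
            [4,5] "gave" : (PP/NP)\NP
            [5,6] "with" : NP\(PP/NP)
    [6,7] "under" : S/N
  [7,8] "map" : PP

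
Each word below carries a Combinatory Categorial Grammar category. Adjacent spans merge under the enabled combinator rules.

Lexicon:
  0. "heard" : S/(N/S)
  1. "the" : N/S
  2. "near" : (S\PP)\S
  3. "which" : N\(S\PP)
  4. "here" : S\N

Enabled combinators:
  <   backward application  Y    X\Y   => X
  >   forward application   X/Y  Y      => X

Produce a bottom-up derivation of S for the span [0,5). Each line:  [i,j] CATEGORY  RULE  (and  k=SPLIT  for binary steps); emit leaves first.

[0,1] S/(N/S)  lex  "heard"
[1,2] N/S  lex  "the"
[0,2] S  >  k=1
[2,3] (S\PP)\S  lex  "near"
[0,3] S\PP  <  k=2
[3,4] N\(S\PP)  lex  "which"
[0,4] N  <  k=3
[4,5] S\N  lex  "here"
[0,5] S  <  k=4

[0,5] S   <
  [0,4] N   <
    [0,3] S\PP   <
      [0,2] S   >
        [0,1] "heard" : S/(N/S)
        [1,2] "the" : N/S
      [2,3] "near" : (S\PP)\S
    [3,4] "which" : N\(S\PP)
  [4,5] "here" : S\N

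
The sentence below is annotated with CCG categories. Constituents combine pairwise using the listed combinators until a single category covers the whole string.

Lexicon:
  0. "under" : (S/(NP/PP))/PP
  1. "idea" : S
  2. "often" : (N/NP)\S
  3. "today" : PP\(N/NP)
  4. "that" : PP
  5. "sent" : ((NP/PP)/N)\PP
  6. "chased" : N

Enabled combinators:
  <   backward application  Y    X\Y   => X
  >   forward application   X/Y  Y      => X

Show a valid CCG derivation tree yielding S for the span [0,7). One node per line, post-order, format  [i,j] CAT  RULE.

[0,1] (S/(NP/PP))/PP  lex  "under"
[1,2] S  lex  "idea"
[2,3] (N/NP)\S  lex  "often"
[1,3] N/NP  <  k=2
[3,4] PP\(N/NP)  lex  "today"
[1,4] PP  <  k=3
[0,4] S/(NP/PP)  >  k=1
[4,5] PP  lex  "that"
[5,6] ((NP/PP)/N)\PP  lex  "sent"
[4,6] (NP/PP)/N  <  k=5
[6,7] N  lex  "chased"
[4,7] NP/PP  >  k=6
[0,7] S  >  k=4

[0,7] S   >
  [0,4] S/(NP/PP)   >
    [0,1] "under" : (S/(NP/PP))/PP
    [1,4] PP   <
      [1,3] N/NP   <
        [1,2] "idea" : S
        [2,3] "often" : (N/NP)\S
      [3,4] "today" : PP\(N/NP)
  [4,7] NP/PP   >
    [4,6] (NP/PP)/N   <
      [4,5] "that" : PP
      [5,6] "sent" : ((NP/PP)/N)\PP
    [6,7] "chased" : N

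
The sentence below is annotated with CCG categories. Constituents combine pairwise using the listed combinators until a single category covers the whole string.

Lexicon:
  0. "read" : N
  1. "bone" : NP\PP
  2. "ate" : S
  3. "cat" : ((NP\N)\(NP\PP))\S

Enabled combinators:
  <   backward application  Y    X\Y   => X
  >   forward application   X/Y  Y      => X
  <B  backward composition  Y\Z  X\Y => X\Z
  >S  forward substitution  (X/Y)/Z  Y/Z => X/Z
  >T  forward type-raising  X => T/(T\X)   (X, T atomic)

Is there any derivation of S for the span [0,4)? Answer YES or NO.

N NP\PP S ((NP\N)\(NP\PP))\S
CKY chart[0,4] = {N/(N\NP), NP, NP/(NP\NP), PP/(PP\NP), S/(S\NP)}; S ∉ chart

NO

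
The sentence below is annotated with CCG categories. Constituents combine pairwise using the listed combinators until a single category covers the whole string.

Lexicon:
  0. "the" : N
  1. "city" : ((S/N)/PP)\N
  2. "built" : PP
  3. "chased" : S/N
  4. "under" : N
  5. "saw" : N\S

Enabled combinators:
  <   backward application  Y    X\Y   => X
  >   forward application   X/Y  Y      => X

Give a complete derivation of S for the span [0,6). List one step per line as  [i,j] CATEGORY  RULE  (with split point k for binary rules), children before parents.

[0,6] S   >
  [0,3] S/N   >
    [0,2] (S/N)/PP   <
      [0,1] "the" : N
      [1,2] "city" : ((S/N)/PP)\N
    [2,3] "built" : PP
  [3,6] N   <
    [3,5] S   >
      [3,4] "chased" : S/N
      [4,5] "under" : N
    [5,6] "saw" : N\S

[0,1] N  lex  "the"
[1,2] ((S/N)/PP)\N  lex  "city"
[0,2] (S/N)/PP  <  k=1
[2,3] PP  lex  "built"
[0,3] S/N  >  k=2
[3,4] S/N  lex  "chased"
[4,5] N  lex  "under"
[3,5] S  >  k=4
[5,6] N\S  lex  "saw"
[3,6] N  <  k=5
[0,6] S  >  k=3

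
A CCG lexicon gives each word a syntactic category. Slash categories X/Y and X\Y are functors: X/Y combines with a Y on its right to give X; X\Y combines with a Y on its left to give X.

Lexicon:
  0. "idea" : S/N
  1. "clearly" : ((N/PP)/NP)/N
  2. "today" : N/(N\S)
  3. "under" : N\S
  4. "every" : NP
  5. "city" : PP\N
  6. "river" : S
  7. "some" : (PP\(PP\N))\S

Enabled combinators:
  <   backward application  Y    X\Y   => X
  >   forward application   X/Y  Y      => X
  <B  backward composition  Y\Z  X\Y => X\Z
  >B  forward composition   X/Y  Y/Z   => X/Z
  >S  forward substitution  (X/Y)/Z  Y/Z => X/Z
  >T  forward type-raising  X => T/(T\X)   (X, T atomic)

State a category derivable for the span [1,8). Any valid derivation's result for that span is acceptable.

[0,8] S   >
  [0,1] "idea" : S/N
  [1,8] N   >
    [1,5] N/PP   >
      [1,4] (N/PP)/NP   >
        [1,2] "clearly" : ((N/PP)/NP)/N
        [2,4] N   >
          [2,3] "today" : N/(N\S)
          [3,4] "under" : N\S
      [4,5] "every" : NP
    [5,8] PP   <
      [5,6] "city" : PP\N
      [6,8] PP\(PP\N)   <
        [6,7] "river" : S
        [7,8] "some" : (PP\(PP\N))\S

N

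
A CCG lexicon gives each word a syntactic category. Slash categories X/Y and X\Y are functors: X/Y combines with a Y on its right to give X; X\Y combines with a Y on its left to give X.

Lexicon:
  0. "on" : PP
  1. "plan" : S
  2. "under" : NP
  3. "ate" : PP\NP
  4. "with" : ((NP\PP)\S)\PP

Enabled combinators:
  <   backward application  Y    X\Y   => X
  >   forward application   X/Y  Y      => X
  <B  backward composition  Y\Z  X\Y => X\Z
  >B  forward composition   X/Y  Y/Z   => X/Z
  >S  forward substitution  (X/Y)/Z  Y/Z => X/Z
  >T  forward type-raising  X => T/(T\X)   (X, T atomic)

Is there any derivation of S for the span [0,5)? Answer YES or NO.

NO

PP S NP PP\NP ((NP\PP)\S)\PP
CKY chart[0,5] = {N/(N\NP), NP, NP/(NP\NP), PP/(PP\NP), S/(S\NP)}; S ∉ chart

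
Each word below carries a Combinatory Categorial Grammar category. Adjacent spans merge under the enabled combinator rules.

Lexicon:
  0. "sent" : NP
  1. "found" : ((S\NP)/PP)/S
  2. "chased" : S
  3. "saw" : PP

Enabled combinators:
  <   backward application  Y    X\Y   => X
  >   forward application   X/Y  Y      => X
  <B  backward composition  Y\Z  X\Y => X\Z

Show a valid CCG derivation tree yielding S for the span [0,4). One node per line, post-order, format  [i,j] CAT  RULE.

[0,1] NP  lex  "sent"
[1,2] ((S\NP)/PP)/S  lex  "found"
[2,3] S  lex  "chased"
[1,3] (S\NP)/PP  >  k=2
[3,4] PP  lex  "saw"
[1,4] S\NP  >  k=3
[0,4] S  <  k=1

[0,4] S   <
  [0,1] "sent" : NP
  [1,4] S\NP   >
    [1,3] (S\NP)/PP   >
      [1,2] "found" : ((S\NP)/PP)/S
      [2,3] "chased" : S
    [3,4] "saw" : PP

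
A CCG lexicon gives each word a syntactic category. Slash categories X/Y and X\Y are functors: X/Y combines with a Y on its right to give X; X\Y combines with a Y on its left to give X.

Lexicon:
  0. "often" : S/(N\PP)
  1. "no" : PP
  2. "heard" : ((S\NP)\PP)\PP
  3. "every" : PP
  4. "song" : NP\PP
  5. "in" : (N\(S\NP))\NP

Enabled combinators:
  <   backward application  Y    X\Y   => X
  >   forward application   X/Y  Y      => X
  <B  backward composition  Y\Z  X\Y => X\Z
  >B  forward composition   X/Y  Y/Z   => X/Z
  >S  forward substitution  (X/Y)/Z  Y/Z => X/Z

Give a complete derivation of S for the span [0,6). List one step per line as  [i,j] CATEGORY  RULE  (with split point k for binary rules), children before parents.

[0,1] S/(N\PP)  lex  "often"
[1,2] PP  lex  "no"
[2,3] ((S\NP)\PP)\PP  lex  "heard"
[1,3] (S\NP)\PP  <  k=2
[3,4] PP  lex  "every"
[4,5] NP\PP  lex  "song"
[3,5] NP  <  k=4
[5,6] (N\(S\NP))\NP  lex  "in"
[3,6] N\(S\NP)  <  k=5
[1,6] N\PP  <B  k=3
[0,6] S  >  k=1

[0,6] S   >
  [0,1] "often" : S/(N\PP)
  [1,6] N\PP   <B
    [1,3] (S\NP)\PP   <
      [1,2] "no" : PP
      [2,3] "heard" : ((S\NP)\PP)\PP
    [3,6] N\(S\NP)   <
      [3,5] NP   <
        [3,4] "every" : PP
        [4,5] "song" : NP\PP
      [5,6] "in" : (N\(S\NP))\NP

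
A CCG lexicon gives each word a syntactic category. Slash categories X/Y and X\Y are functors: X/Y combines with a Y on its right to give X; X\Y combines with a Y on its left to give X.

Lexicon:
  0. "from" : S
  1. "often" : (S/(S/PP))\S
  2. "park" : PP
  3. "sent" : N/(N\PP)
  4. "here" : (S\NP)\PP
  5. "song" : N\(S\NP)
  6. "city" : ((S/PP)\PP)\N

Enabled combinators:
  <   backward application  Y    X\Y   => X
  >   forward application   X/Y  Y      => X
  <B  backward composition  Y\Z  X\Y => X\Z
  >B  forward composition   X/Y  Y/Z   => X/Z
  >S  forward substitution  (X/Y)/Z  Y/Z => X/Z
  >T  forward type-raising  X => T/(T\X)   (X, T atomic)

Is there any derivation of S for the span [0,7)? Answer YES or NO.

YES

[0,7] S   >
  [0,2] S/(S/PP)   <
    [0,1] "from" : S
    [1,2] "often" : (S/(S/PP))\S
  [2,7] S/PP   <
    [2,3] "park" : PP
    [3,7] (S/PP)\PP   <
      [3,6] N   >
        [3,4] "sent" : N/(N\PP)
        [4,6] N\PP   <B
          [4,5] "here" : (S\NP)\PP
          [5,6] "song" : N\(S\NP)
      [6,7] "city" : ((S/PP)\PP)\N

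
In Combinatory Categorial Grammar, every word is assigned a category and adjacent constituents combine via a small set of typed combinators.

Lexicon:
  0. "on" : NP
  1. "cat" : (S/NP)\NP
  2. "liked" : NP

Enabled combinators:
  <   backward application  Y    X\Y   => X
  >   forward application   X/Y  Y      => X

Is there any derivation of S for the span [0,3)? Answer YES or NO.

YES

[0,3] S   >
  [0,2] S/NP   <
    [0,1] "on" : NP
    [1,2] "cat" : (S/NP)\NP
  [2,3] "liked" : NP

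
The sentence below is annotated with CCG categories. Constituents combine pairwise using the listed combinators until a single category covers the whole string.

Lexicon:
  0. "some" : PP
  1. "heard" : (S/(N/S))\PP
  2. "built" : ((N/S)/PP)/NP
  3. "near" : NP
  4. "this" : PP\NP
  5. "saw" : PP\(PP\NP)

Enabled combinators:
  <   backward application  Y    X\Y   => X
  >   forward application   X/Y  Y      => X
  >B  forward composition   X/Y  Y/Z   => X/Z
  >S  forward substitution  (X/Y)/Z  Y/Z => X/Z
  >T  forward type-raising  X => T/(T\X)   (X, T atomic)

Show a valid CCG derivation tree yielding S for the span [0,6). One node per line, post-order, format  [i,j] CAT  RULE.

[0,6] S   >
  [0,4] S/PP   >B
    [0,2] S/(N/S)   <
      [0,1] "some" : PP
      [1,2] "heard" : (S/(N/S))\PP
    [2,4] (N/S)/PP   >
      [2,3] "built" : ((N/S)/PP)/NP
      [3,4] "near" : NP
  [4,6] PP   <
    [4,5] "this" : PP\NP
    [5,6] "saw" : PP\(PP\NP)

[0,1] PP  lex  "some"
[1,2] (S/(N/S))\PP  lex  "heard"
[0,2] S/(N/S)  <  k=1
[2,3] ((N/S)/PP)/NP  lex  "built"
[3,4] NP  lex  "near"
[2,4] (N/S)/PP  >  k=3
[0,4] S/PP  >B  k=2
[4,5] PP\NP  lex  "this"
[5,6] PP\(PP\NP)  lex  "saw"
[4,6] PP  <  k=5
[0,6] S  >  k=4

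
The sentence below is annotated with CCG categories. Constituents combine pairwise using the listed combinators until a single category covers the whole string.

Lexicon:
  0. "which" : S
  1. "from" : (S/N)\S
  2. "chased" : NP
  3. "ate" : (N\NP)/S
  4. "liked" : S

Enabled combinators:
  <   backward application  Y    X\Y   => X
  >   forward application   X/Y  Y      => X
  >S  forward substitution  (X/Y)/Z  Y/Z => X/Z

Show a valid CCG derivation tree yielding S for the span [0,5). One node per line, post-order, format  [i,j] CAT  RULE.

[0,5] S   >
  [0,2] S/N   <
    [0,1] "which" : S
    [1,2] "from" : (S/N)\S
  [2,5] N   <
    [2,3] "chased" : NP
    [3,5] N\NP   >
      [3,4] "ate" : (N\NP)/S
      [4,5] "liked" : S

[0,1] S  lex  "which"
[1,2] (S/N)\S  lex  "from"
[0,2] S/N  <  k=1
[2,3] NP  lex  "chased"
[3,4] (N\NP)/S  lex  "ate"
[4,5] S  lex  "liked"
[3,5] N\NP  >  k=4
[2,5] N  <  k=3
[0,5] S  >  k=2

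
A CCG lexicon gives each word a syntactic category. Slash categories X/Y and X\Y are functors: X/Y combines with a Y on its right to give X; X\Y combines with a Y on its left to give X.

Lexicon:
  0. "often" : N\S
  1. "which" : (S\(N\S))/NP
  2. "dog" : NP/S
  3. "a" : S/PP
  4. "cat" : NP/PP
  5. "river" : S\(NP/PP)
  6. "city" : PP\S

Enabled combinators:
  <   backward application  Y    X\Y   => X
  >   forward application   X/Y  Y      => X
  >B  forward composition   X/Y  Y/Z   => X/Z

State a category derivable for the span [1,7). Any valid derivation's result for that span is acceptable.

S\(N\S)

[0,7] S   <
  [0,1] "often" : N\S
  [1,7] S\(N\S)   >
    [1,2] "which" : (S\(N\S))/NP
    [2,7] NP   >
      [2,3] "dog" : NP/S
      [3,7] S   >
        [3,4] "a" : S/PP
        [4,7] PP   <
          [4,6] S   <
            [4,5] "cat" : NP/PP
            [5,6] "river" : S\(NP/PP)
          [6,7] "city" : PP\S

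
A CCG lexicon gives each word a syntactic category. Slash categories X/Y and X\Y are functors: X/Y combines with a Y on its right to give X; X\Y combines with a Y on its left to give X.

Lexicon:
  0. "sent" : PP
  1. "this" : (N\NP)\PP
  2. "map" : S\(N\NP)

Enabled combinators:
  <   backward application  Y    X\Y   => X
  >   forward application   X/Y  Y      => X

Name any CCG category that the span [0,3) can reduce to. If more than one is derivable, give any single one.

[0,3] S   <
  [0,2] N\NP   <
    [0,1] "sent" : PP
    [1,2] "this" : (N\NP)\PP
  [2,3] "map" : S\(N\NP)

S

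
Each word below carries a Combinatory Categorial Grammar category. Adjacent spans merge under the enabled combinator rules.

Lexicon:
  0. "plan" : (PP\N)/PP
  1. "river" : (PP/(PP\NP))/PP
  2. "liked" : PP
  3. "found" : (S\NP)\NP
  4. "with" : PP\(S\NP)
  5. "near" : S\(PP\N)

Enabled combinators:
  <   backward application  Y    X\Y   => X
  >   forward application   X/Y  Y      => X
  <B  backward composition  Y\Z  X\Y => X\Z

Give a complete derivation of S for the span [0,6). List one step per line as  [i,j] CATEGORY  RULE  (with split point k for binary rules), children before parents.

[0,1] (PP\N)/PP  lex  "plan"
[1,2] (PP/(PP\NP))/PP  lex  "river"
[2,3] PP  lex  "liked"
[1,3] PP/(PP\NP)  >  k=2
[3,4] (S\NP)\NP  lex  "found"
[4,5] PP\(S\NP)  lex  "with"
[3,5] PP\NP  <B  k=4
[1,5] PP  >  k=3
[0,5] PP\N  >  k=1
[5,6] S\(PP\N)  lex  "near"
[0,6] S  <  k=5

[0,6] S   <
  [0,5] PP\N   >
    [0,1] "plan" : (PP\N)/PP
    [1,5] PP   >
      [1,3] PP/(PP\NP)   >
        [1,2] "river" : (PP/(PP\NP))/PP
        [2,3] "liked" : PP
      [3,5] PP\NP   <B
        [3,4] "found" : (S\NP)\NP
        [4,5] "with" : PP\(S\NP)
  [5,6] "near" : S\(PP\N)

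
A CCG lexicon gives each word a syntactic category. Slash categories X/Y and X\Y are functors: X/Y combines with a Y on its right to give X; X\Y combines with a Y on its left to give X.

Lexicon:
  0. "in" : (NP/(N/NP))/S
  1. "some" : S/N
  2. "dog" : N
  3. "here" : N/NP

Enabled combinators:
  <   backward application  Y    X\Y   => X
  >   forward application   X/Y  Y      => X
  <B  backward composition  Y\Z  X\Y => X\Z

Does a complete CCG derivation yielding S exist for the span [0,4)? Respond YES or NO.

(NP/(N/NP))/S S/N N N/NP
CKY chart[0,4] = {NP}; S ∉ chart

NO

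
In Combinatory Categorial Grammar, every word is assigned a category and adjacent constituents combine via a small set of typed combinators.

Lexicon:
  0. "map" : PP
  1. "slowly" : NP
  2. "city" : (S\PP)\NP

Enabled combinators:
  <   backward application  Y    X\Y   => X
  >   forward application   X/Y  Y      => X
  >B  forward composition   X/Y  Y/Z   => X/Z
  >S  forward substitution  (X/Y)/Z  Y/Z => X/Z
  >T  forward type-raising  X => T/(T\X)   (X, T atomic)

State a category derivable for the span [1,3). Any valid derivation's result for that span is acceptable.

S\PP

[0,3] S   >
  [0,1] S/(S\PP)   >T
    [0,1] "map" : PP
  [1,3] S\PP   <
    [1,2] "slowly" : NP
    [2,3] "city" : (S\PP)\NP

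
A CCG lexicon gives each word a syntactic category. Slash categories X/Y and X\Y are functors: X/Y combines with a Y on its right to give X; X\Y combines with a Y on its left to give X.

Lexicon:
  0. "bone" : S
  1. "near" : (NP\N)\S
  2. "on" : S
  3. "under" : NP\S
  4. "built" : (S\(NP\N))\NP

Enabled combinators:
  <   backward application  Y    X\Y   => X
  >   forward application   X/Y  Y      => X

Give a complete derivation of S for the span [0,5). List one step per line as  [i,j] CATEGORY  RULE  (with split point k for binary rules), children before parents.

[0,1] S  lex  "bone"
[1,2] (NP\N)\S  lex  "near"
[0,2] NP\N  <  k=1
[2,3] S  lex  "on"
[3,4] NP\S  lex  "under"
[2,4] NP  <  k=3
[4,5] (S\(NP\N))\NP  lex  "built"
[2,5] S\(NP\N)  <  k=4
[0,5] S  <  k=2

[0,5] S   <
  [0,2] NP\N   <
    [0,1] "bone" : S
    [1,2] "near" : (NP\N)\S
  [2,5] S\(NP\N)   <
    [2,4] NP   <
      [2,3] "on" : S
      [3,4] "under" : NP\S
    [4,5] "built" : (S\(NP\N))\NP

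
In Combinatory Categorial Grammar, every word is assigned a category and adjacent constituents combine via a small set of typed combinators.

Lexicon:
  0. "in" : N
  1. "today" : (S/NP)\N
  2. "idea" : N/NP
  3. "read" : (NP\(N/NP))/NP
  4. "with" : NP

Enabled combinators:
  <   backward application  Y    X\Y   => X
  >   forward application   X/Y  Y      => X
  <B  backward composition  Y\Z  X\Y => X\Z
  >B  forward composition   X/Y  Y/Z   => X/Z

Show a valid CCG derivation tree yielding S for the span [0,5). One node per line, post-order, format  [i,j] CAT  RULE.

[0,1] N  lex  "in"
[1,2] (S/NP)\N  lex  "today"
[0,2] S/NP  <  k=1
[2,3] N/NP  lex  "idea"
[3,4] (NP\(N/NP))/NP  lex  "read"
[4,5] NP  lex  "with"
[3,5] NP\(N/NP)  >  k=4
[2,5] NP  <  k=3
[0,5] S  >  k=2

[0,5] S   >
  [0,2] S/NP   <
    [0,1] "in" : N
    [1,2] "today" : (S/NP)\N
  [2,5] NP   <
    [2,3] "idea" : N/NP
    [3,5] NP\(N/NP)   >
      [3,4] "read" : (NP\(N/NP))/NP
      [4,5] "with" : NP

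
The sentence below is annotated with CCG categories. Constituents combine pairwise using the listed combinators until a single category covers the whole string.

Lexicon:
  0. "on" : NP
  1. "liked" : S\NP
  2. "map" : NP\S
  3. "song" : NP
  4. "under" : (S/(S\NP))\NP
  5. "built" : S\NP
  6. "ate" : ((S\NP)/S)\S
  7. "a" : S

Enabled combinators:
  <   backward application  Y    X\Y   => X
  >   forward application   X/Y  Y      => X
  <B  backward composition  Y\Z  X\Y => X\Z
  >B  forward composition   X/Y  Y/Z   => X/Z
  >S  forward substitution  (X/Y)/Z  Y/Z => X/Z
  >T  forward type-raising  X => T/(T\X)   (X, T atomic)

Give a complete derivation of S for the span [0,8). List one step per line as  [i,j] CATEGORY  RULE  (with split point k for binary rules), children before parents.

[0,8] S   >
  [0,1] S/(S\NP)   >T
    [0,1] "on" : NP
  [1,8] S\NP   <B
    [1,3] NP\NP   <B
      [1,2] "liked" : S\NP
      [2,3] "map" : NP\S
    [3,8] S\NP   >
      [3,7] (S\NP)/S   <
        [3,6] S   >
          [3,5] S/(S\NP)   <
            [3,4] "song" : NP
            [4,5] "under" : (S/(S\NP))\NP
          [5,6] "built" : S\NP
        [6,7] "ate" : ((S\NP)/S)\S
      [7,8] "a" : S

[0,1] NP  lex  "on"
[0,1] S/(S\NP)  >T
[1,2] S\NP  lex  "liked"
[2,3] NP\S  lex  "map"
[1,3] NP\NP  <B  k=2
[3,4] NP  lex  "song"
[4,5] (S/(S\NP))\NP  lex  "under"
[3,5] S/(S\NP)  <  k=4
[5,6] S\NP  lex  "built"
[3,6] S  >  k=5
[6,7] ((S\NP)/S)\S  lex  "ate"
[3,7] (S\NP)/S  <  k=6
[7,8] S  lex  "a"
[3,8] S\NP  >  k=7
[1,8] S\NP  <B  k=3
[0,8] S  >  k=1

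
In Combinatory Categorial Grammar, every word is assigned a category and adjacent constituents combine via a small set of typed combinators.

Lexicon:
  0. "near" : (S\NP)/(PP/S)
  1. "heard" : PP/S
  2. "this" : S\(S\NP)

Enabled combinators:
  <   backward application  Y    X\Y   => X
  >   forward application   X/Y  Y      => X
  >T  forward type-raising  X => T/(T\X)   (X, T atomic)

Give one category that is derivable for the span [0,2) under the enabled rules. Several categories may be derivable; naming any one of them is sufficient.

[0,3] S   <
  [0,2] S\NP   >
    [0,1] "near" : (S\NP)/(PP/S)
    [1,2] "heard" : PP/S
  [2,3] "this" : S\(S\NP)

S\NP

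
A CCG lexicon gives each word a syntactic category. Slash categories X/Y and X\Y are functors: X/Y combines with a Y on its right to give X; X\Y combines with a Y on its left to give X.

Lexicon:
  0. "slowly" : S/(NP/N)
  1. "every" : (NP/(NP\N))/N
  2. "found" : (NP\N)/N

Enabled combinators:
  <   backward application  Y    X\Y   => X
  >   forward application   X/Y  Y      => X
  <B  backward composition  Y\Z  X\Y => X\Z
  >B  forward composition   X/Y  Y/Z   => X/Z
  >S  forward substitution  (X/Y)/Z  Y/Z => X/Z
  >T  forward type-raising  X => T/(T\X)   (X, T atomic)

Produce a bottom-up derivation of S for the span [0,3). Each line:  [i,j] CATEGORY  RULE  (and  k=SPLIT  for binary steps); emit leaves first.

[0,1] S/(NP/N)  lex  "slowly"
[1,2] (NP/(NP\N))/N  lex  "every"
[2,3] (NP\N)/N  lex  "found"
[1,3] NP/N  >S  k=2
[0,3] S  >  k=1

[0,3] S   >
  [0,1] "slowly" : S/(NP/N)
  [1,3] NP/N   >S
    [1,2] "every" : (NP/(NP\N))/N
    [2,3] "found" : (NP\N)/N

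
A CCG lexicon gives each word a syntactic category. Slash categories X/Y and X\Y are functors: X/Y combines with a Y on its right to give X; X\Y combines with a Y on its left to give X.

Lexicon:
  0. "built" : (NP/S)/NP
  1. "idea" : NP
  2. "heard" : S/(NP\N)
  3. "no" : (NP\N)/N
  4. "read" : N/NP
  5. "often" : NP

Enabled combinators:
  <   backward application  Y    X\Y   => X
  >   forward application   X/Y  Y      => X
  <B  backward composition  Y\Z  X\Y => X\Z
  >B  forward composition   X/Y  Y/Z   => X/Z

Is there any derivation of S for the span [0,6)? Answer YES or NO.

(NP/S)/NP NP S/(NP\N) (NP\N)/N N/NP NP
CKY chart[0,6] = {NP}; S ∉ chart

NO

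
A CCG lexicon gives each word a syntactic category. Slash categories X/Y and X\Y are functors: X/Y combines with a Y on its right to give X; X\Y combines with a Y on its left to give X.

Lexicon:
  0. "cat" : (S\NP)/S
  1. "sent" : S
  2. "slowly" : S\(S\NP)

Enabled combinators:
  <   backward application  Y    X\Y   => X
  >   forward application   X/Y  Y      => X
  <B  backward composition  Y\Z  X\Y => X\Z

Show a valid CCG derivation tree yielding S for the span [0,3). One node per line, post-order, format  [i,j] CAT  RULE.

[0,1] (S\NP)/S  lex  "cat"
[1,2] S  lex  "sent"
[0,2] S\NP  >  k=1
[2,3] S\(S\NP)  lex  "slowly"
[0,3] S  <  k=2

[0,3] S   <
  [0,2] S\NP   >
    [0,1] "cat" : (S\NP)/S
    [1,2] "sent" : S
  [2,3] "slowly" : S\(S\NP)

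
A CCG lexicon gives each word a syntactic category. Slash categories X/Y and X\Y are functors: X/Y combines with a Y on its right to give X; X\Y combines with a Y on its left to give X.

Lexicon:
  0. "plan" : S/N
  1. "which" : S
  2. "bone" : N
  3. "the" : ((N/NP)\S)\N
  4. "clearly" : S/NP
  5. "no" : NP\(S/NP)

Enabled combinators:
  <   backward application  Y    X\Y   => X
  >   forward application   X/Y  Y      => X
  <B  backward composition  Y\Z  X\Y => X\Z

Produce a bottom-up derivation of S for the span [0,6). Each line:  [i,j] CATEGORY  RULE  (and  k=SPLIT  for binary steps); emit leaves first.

[0,1] S/N  lex  "plan"
[1,2] S  lex  "which"
[2,3] N  lex  "bone"
[3,4] ((N/NP)\S)\N  lex  "the"
[2,4] (N/NP)\S  <  k=3
[1,4] N/NP  <  k=2
[4,5] S/NP  lex  "clearly"
[5,6] NP\(S/NP)  lex  "no"
[4,6] NP  <  k=5
[1,6] N  >  k=4
[0,6] S  >  k=1

[0,6] S   >
  [0,1] "plan" : S/N
  [1,6] N   >
    [1,4] N/NP   <
      [1,2] "which" : S
      [2,4] (N/NP)\S   <
        [2,3] "bone" : N
        [3,4] "the" : ((N/NP)\S)\N
    [4,6] NP   <
      [4,5] "clearly" : S/NP
      [5,6] "no" : NP\(S/NP)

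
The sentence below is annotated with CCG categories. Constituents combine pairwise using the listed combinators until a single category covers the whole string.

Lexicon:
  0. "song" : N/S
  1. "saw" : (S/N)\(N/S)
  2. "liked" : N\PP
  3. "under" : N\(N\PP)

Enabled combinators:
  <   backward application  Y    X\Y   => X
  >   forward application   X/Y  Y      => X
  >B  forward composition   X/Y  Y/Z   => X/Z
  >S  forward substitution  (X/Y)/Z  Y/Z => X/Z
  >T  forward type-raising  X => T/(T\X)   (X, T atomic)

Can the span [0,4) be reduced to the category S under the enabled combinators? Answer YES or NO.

YES

[0,4] S   >
  [0,2] S/N   <
    [0,1] "song" : N/S
    [1,2] "saw" : (S/N)\(N/S)
  [2,4] N   <
    [2,3] "liked" : N\PP
    [3,4] "under" : N\(N\PP)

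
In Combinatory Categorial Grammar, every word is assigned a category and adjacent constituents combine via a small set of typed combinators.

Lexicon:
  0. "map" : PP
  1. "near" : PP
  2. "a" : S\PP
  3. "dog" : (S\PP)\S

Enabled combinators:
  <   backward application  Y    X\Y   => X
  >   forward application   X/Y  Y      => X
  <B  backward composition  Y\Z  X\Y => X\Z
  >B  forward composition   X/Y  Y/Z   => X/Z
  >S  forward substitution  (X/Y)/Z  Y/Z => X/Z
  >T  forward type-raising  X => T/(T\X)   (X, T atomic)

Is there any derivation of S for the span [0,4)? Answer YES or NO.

[0,4] S   <
  [0,1] "map" : PP
  [1,4] S\PP   <
    [1,3] S   <
      [1,2] "near" : PP
      [2,3] "a" : S\PP
    [3,4] "dog" : (S\PP)\S

YES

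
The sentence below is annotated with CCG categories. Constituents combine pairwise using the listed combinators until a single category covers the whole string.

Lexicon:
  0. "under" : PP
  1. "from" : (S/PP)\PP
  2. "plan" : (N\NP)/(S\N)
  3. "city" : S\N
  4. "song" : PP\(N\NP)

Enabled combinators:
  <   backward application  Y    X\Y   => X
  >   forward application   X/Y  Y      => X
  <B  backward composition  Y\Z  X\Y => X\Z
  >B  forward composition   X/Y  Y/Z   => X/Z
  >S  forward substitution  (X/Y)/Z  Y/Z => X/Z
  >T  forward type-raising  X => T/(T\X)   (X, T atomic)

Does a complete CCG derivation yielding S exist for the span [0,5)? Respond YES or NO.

[0,5] S   >
  [0,2] S/PP   <
    [0,1] "under" : PP
    [1,2] "from" : (S/PP)\PP
  [2,5] PP   <
    [2,4] N\NP   >
      [2,3] "plan" : (N\NP)/(S\N)
      [3,4] "city" : S\N
    [4,5] "song" : PP\(N\NP)

YES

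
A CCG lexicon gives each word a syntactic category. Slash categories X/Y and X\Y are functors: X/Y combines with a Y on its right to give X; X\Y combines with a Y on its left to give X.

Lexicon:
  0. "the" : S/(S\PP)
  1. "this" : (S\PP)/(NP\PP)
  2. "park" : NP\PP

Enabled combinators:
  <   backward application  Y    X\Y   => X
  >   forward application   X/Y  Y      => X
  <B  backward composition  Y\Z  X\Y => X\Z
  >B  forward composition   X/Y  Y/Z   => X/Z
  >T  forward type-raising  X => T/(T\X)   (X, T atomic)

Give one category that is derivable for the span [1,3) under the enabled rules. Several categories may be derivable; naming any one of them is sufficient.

[0,3] S   >
  [0,1] "the" : S/(S\PP)
  [1,3] S\PP   >
    [1,2] "this" : (S\PP)/(NP\PP)
    [2,3] "park" : NP\PP

S\PP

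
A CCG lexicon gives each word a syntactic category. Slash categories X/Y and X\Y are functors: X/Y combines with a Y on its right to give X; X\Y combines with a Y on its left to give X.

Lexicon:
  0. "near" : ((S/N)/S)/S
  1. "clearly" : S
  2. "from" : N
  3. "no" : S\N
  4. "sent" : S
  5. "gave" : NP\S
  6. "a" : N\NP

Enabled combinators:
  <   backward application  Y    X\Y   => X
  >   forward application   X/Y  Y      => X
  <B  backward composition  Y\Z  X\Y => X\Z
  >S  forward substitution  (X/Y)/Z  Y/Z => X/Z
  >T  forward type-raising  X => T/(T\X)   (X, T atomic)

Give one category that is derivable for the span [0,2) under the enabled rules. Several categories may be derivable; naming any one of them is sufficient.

[0,7] S   >
  [0,4] S/N   >
    [0,2] (S/N)/S   >
      [0,1] "near" : ((S/N)/S)/S
      [1,2] "clearly" : S
    [2,4] S   >
      [2,3] S/(S\N)   >T
        [2,3] "from" : N
      [3,4] "no" : S\N
  [4,7] N   <
    [4,6] NP   <
      [4,5] "sent" : S
      [5,6] "gave" : NP\S
    [6,7] "a" : N\NP

(S/N)/S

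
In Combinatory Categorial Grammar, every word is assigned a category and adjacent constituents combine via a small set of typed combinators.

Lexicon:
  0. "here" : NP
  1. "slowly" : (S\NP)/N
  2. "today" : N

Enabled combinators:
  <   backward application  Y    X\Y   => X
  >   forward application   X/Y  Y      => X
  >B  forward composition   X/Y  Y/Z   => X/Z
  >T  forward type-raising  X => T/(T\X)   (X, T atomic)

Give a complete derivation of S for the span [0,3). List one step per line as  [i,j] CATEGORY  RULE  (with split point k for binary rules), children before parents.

[0,1] NP  lex  "here"
[0,1] S/(S\NP)  >T
[1,2] (S\NP)/N  lex  "slowly"
[2,3] N  lex  "today"
[1,3] S\NP  >  k=2
[0,3] S  >  k=1

[0,3] S   >
  [0,1] S/(S\NP)   >T
    [0,1] "here" : NP
  [1,3] S\NP   >
    [1,2] "slowly" : (S\NP)/N
    [2,3] "today" : N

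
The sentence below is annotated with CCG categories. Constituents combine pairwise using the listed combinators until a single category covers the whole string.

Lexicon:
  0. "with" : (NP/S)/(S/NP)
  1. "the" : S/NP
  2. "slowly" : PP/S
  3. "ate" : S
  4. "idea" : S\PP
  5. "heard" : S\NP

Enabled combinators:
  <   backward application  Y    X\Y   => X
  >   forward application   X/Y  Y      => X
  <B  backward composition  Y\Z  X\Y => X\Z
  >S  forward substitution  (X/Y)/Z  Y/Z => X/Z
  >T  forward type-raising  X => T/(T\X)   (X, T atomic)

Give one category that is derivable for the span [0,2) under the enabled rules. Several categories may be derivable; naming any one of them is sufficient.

[0,6] S   <
  [0,5] NP   >
    [0,2] NP/S   >
      [0,1] "with" : (NP/S)/(S/NP)
      [1,2] "the" : S/NP
    [2,5] S   <
      [2,4] PP   >
        [2,3] "slowly" : PP/S
        [3,4] "ate" : S
      [4,5] "idea" : S\PP
  [5,6] "heard" : S\NP

NP/S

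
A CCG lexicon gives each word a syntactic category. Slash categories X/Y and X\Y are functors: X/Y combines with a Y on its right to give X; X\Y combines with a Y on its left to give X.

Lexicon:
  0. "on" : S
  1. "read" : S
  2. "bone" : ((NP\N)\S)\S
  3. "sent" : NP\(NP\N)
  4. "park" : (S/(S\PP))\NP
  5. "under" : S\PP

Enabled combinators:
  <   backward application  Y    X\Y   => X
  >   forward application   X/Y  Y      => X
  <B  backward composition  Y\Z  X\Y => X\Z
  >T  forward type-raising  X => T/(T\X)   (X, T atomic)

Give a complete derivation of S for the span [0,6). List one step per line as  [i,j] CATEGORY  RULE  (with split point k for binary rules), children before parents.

[0,6] S   >
  [0,5] S/(S\PP)   <
    [0,4] NP   <
      [0,3] NP\N   <
        [0,1] "on" : S
        [1,3] (NP\N)\S   <
          [1,2] "read" : S
          [2,3] "bone" : ((NP\N)\S)\S
      [3,4] "sent" : NP\(NP\N)
    [4,5] "park" : (S/(S\PP))\NP
  [5,6] "under" : S\PP

[0,1] S  lex  "on"
[1,2] S  lex  "read"
[2,3] ((NP\N)\S)\S  lex  "bone"
[1,3] (NP\N)\S  <  k=2
[0,3] NP\N  <  k=1
[3,4] NP\(NP\N)  lex  "sent"
[0,4] NP  <  k=3
[4,5] (S/(S\PP))\NP  lex  "park"
[0,5] S/(S\PP)  <  k=4
[5,6] S\PP  lex  "under"
[0,6] S  >  k=5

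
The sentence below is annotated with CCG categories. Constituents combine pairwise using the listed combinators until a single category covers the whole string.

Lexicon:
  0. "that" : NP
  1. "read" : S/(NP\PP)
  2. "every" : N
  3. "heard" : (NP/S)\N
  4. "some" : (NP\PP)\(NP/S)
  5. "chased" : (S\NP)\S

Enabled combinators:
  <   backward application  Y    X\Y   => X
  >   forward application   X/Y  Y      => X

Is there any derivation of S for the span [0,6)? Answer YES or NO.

[0,6] S   <
  [0,1] "that" : NP
  [1,6] S\NP   <
    [1,5] S   >
      [1,2] "read" : S/(NP\PP)
      [2,5] NP\PP   <
        [2,4] NP/S   <
          [2,3] "every" : N
          [3,4] "heard" : (NP/S)\N
        [4,5] "some" : (NP\PP)\(NP/S)
    [5,6] "chased" : (S\NP)\S

YES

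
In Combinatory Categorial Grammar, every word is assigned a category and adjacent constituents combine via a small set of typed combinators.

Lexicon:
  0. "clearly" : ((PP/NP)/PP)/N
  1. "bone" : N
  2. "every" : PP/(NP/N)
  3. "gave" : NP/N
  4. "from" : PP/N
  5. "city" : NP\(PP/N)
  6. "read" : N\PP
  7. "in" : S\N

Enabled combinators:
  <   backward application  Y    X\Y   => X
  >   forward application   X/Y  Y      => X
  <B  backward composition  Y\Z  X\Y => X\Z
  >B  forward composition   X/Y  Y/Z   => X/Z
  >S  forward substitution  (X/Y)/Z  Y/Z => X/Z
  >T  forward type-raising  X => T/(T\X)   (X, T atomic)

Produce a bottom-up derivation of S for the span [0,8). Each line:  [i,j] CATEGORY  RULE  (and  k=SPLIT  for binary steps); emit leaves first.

[0,1] ((PP/NP)/PP)/N  lex  "clearly"
[1,2] N  lex  "bone"
[0,2] (PP/NP)/PP  >  k=1
[2,3] PP/(NP/N)  lex  "every"
[3,4] NP/N  lex  "gave"
[2,4] PP  >  k=3
[0,4] PP/NP  >  k=2
[4,5] PP/N  lex  "from"
[5,6] NP\(PP/N)  lex  "city"
[4,6] NP  <  k=5
[0,6] PP  >  k=4
[6,7] N\PP  lex  "read"
[7,8] S\N  lex  "in"
[6,8] S\PP  <B  k=7
[0,8] S  <  k=6

[0,8] S   <
  [0,6] PP   >
    [0,4] PP/NP   >
      [0,2] (PP/NP)/PP   >
        [0,1] "clearly" : ((PP/NP)/PP)/N
        [1,2] "bone" : N
      [2,4] PP   >
        [2,3] "every" : PP/(NP/N)
        [3,4] "gave" : NP/N
    [4,6] NP   <
      [4,5] "from" : PP/N
      [5,6] "city" : NP\(PP/N)
  [6,8] S\PP   <B
    [6,7] "read" : N\PP
    [7,8] "in" : S\N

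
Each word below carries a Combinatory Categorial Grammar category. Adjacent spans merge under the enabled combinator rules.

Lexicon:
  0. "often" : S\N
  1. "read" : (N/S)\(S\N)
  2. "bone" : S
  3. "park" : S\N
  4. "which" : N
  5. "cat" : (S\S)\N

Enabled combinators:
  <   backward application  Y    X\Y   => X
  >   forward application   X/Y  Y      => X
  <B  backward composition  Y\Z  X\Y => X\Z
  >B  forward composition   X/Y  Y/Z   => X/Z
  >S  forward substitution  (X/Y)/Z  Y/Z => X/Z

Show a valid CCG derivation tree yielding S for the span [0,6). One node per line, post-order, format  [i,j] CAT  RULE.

[0,6] S   <
  [0,3] N   >
    [0,2] N/S   <
      [0,1] "often" : S\N
      [1,2] "read" : (N/S)\(S\N)
    [2,3] "bone" : S
  [3,6] S\N   <B
    [3,4] "park" : S\N
    [4,6] S\S   <
      [4,5] "which" : N
      [5,6] "cat" : (S\S)\N

[0,1] S\N  lex  "often"
[1,2] (N/S)\(S\N)  lex  "read"
[0,2] N/S  <  k=1
[2,3] S  lex  "bone"
[0,3] N  >  k=2
[3,4] S\N  lex  "park"
[4,5] N  lex  "which"
[5,6] (S\S)\N  lex  "cat"
[4,6] S\S  <  k=5
[3,6] S\N  <B  k=4
[0,6] S  <  k=3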